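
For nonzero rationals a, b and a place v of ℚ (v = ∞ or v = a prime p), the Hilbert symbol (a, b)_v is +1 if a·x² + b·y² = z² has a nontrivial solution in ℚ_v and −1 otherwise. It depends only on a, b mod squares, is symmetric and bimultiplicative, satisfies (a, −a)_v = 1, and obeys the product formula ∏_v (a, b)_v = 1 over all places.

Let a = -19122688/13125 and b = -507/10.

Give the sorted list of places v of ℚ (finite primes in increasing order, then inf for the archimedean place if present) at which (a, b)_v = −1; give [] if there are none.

(a, b) ≡ (-9282, -30) mod (ℚ^×)²; places V = {2, 3, 5, 7, 13, 17, ∞}.
(a,b)_13: α=3, u≡4; β=2, v≡1 (mod 13); (4|13)=+1, (1|13)=+1; sign (−1)^0·+1^2·+1^3 = +1.
(a,b)_5: α=-4, u≡2; β=-1, v≡4 (mod 5); (2|5)=-1, (4|5)=+1; sign (−1)^0·-1^-1·+1^-4 = -1.
(a,b)_17: α=1, u≡9; β=0, v≡2 (mod 17); (9|17)=+1, (2|17)=+1; sign (−1)^0·+1^0·+1^1 = +1.
(a,b)_∞: sgn(-9282)=−, sgn(-30)=−, so -1.
(a,b)_7: α=-1, u≡4; β=0, v≡6 (mod 7); (4|7)=+1, (6|7)=-1; sign (−1)^0·+1^0·-1^-1 = -1.
(a,b)_3: α=-1, u≡2; β=1, v≡2 (mod 3); (2|3)=-1, (2|3)=-1; sign (−1)^1·-1^1·-1^-1 = -1.
(a,b)_2: α=9, β=-1; u≡7, v≡1 (mod 8); ε(u)ε(v)=1·0, αω(v)=9·0, βω(u)=-1·0; sum ≡ 0  ⇒  +1.
|Ram(-9282, -30)| = 4, even; anisotropic at {3, 5, 7, ∞}.

[3, 5, 7, inf]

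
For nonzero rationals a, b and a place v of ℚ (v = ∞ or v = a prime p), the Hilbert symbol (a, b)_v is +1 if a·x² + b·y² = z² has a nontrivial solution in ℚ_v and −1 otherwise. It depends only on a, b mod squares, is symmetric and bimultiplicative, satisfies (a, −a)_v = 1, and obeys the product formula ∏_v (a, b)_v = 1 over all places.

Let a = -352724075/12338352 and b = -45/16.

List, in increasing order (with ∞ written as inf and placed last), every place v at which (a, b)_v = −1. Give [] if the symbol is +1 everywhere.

Mod squares: a ≡ -969, b ≡ -5. Check v ∈ {∞, 2, 3, 5, 11, 13, 17, 19}.
v=13: a=13^-4·(≡8), b=13^0·(≡11) mod 13; (8|13)=-1, (11|13)=-1; (−1)^{-4·0·6}·(-1)^0·(-1)^-4 = +1.
v=17: a=17^1·(≡6), b=17^0·(≡11) mod 17; (6|17)=-1, (11|17)=-1; (−1)^{1·0·8}·(-1)^0·(-1)^1 = -1.
v=11: a=11^2·(≡6), b=11^0·(≡2) mod 11; (6|11)=-1, (2|11)=-1; (−1)^{2·0·5}·(-1)^0·(-1)^2 = +1.
v=∞: -969 < 0 and -5 < 0  ⇒  (a,b)_∞ = -1.
v=19: a=19^3·(≡11), b=19^0·(≡15) mod 19; (11|19)=+1, (15|19)=-1; (−1)^{3·0·9}·(+1)^0·(-1)^3 = -1.
v=2: v_2(a)=-4, v_2(b)=-4; units ≡ 7, 3 (mod 8); ε·ε+αω+βω = 1·1+-4·1+-4·0 ≡ 1  ⇒  (a,b)_2 = -1.
v=5: a=5^2·(≡1), b=5^1·(≡1) mod 5; (1|5)=+1, (1|5)=+1; (−1)^{2·1·2}·(+1)^1·(+1)^2 = +1.
v=3: a=3^-3·(≡1), b=3^2·(≡1) mod 3; (1|3)=+1, (1|3)=+1; (−1)^{-3·2·1}·(+1)^2·(+1)^-3 = +1.
|Ram(-969, -5)| = 4, even; anisotropic at {2, 17, 19, ∞}.

[2, 17, 19, inf]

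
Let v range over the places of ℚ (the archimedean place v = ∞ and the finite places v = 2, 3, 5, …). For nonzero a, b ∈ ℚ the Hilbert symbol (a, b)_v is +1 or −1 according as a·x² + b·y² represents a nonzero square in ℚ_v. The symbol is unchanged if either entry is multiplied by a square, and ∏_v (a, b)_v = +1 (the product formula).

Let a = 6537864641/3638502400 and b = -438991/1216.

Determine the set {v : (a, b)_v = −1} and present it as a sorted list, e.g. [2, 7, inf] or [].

Mod squares: a ≡ 209, b ≡ -589. Check v ∈ {∞, 2, 5, 7, 11, 13, 17, 19, 29, 31, 47}.
v=13: a=13^-2·(≡9), b=13^0·(≡12) mod 13; (9|13)=+1, (12|13)=+1; (−1)^{-2·0·6}·(+1)^0·(+1)^-2 = +1.
v=31: a=31^0·(≡21), b=31^1·(≡23) mod 31; (21|31)=-1, (23|31)=-1; (−1)^{0·1·15}·(-1)^1·(-1)^0 = -1.
v=5: a=5^-2·(≡1), b=5^0·(≡4) mod 5; (1|5)=+1, (4|5)=+1; (−1)^{-2·0·2}·(+1)^0·(+1)^-2 = +1.
v=7: a=7^2·(≡6), b=7^2·(≡3) mod 7; (6|7)=-1, (3|7)=-1; (−1)^{2·2·3}·(-1)^2·(-1)^2 = +1.
v=29: a=29^-2·(≡16), b=29^0·(≡9) mod 29; (16|29)=+1, (9|29)=+1; (−1)^{-2·0·14}·(+1)^0·(+1)^-2 = +1.
v=47: a=47^2·(≡18), b=47^0·(≡41) mod 47; (18|47)=+1, (41|47)=-1; (−1)^{2·0·23}·(+1)^0·(-1)^2 = +1.
v=∞: 209 > 0 and -589 < 0  ⇒  (a,b)_∞ = +1.
v=2: v_2(a)=-10, v_2(b)=-6; units ≡ 1, 3 (mod 8); ε·ε+αω+βω = 0·1+-10·1+-6·0 ≡ 0  ⇒  (a,b)_2 = +1.
v=17: a=17^2·(≡7), b=17^2·(≡5) mod 17; (7|17)=-1, (5|17)=-1; (−1)^{2·2·8}·(-1)^2·(-1)^2 = +1.
v=11: a=11^1·(≡7), b=11^0·(≡5) mod 11; (7|11)=-1, (5|11)=+1; (−1)^{1·0·5}·(-1)^0·(+1)^1 = +1.
v=19: a=19^1·(≡17), b=19^-1·(≡6) mod 19; (17|19)=+1, (6|19)=+1; (−1)^{1·-1·9}·(+1)^-1·(+1)^1 = -1.
(209, -589 / ℚ) ramifies at {19, 31}: a division algebra.

[19, 31]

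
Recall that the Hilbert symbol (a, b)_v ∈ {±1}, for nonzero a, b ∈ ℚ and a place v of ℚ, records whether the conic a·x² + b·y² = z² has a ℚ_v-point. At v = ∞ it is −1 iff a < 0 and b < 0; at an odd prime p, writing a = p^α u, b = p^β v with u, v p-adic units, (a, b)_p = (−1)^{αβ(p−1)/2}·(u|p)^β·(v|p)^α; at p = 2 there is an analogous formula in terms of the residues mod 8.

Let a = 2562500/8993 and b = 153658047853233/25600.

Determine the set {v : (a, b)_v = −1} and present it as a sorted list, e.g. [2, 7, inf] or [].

(a, b) ≡ (697, 1205643417) mod (ℚ^×)²; places V = {2, 3, 5, 7, 11, 17, 23, 41, 43, 53, ∞}.
(a,b)_5: α=6, u≡3; β=-2, v≡2 (mod 5); (3|5)=-1, (2|5)=-1; sign (−1)^0·-1^-2·-1^6 = +1.
(a,b)_43: α=0, u≡36; β=1, v≡12 (mod 43); (36|43)=+1, (12|43)=-1; sign (−1)^0·+1^1·-1^0 = +1.
(a,b)_2: α=2, β=-10; u≡1, v≡1 (mod 8); ε(u)ε(v)=0·0, αω(v)=2·0, βω(u)=-10·0; sum ≡ 0  ⇒  +1.
(a,b)_53: α=0, u≡31; β=1, v≡30 (mod 53); (31|53)=-1, (30|53)=-1; sign (−1)^0·-1^1·-1^0 = -1.
(a,b)_11: α=0, u≡1; β=1, v≡2 (mod 11); (1|11)=+1, (2|11)=-1; sign (−1)^0·+1^1·-1^0 = +1.
(a,b)_41: α=1, u≡7; β=1, v≡32 (mod 41); (7|41)=-1, (32|41)=+1; sign (−1)^0·-1^1·+1^1 = -1.
(a,b)_3: α=0, u≡1; β=3, v≡2 (mod 3); (1|3)=+1, (2|3)=-1; sign (−1)^0·+1^3·-1^0 = +1.
(a,b)_∞: sgn(697)=+, sgn(1205643417)=+, so +1.
(a,b)_23: α=-2, u≡19; β=1, v≡12 (mod 23); (19|23)=-1, (12|23)=+1; sign (−1)^0·-1^1·+1^-2 = -1.
(a,b)_17: α=-1, u≡11; β=3, v≡13 (mod 17); (11|17)=-1, (13|17)=+1; sign (−1)^0·-1^3·+1^-1 = -1.
(a,b)_7: α=0, u≡2; β=2, v≡3 (mod 7); (2|7)=+1, (3|7)=-1; sign (−1)^0·+1^2·-1^0 = +1.
Ram(697, 1205643417) = {17, 23, 41, 53}; no ℚ_17-point on the conic.

[17, 23, 41, 53]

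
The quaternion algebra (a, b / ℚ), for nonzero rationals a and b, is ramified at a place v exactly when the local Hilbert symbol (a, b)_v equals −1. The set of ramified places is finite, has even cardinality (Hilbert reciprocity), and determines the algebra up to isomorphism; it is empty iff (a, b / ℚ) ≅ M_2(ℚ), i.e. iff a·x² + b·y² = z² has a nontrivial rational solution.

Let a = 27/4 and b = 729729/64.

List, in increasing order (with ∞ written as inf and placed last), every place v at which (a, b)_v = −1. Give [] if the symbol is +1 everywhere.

(a, b) ≡ (3, 1001) mod (ℚ^×)²; places V = {2, 3, 7, 11, 13, ∞}.
(a,b)_2: α=-2, β=-6; u≡3, v≡1 (mod 8); ε(u)ε(v)=1·0, αω(v)=-2·0, βω(u)=-6·1; sum ≡ 0  ⇒  +1.
(a,b)_3: α=3, u≡1; β=6, v≡2 (mod 3); (1|3)=+1, (2|3)=-1; sign (−1)^0·+1^6·-1^3 = -1.
(a,b)_7: α=0, u≡5; β=1, v≡3 (mod 7); (5|7)=-1, (3|7)=-1; sign (−1)^0·-1^1·-1^0 = -1.
(a,b)_∞: sgn(3)=+, sgn(1001)=+, so +1.
(a,b)_11: α=0, u≡4; β=1, v≡1 (mod 11); (4|11)=+1, (1|11)=+1; sign (−1)^0·+1^1·+1^0 = +1.
(a,b)_13: α=0, u≡10; β=1, v≡1 (mod 13); (10|13)=+1, (1|13)=+1; sign (−1)^0·+1^1·+1^0 = +1.
|Ram(3, 1001)| = 2, even; anisotropic at {3, 7}.

[3, 7]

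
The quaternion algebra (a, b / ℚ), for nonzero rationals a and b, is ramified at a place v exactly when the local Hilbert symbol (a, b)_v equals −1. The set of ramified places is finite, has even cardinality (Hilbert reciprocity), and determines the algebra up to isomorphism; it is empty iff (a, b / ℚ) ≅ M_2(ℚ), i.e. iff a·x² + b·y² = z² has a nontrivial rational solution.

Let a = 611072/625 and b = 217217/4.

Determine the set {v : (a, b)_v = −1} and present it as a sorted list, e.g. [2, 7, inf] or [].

Mod squares: a ≡ 2387, b ≡ 4433. Check v ∈ {∞, 2, 5, 7, 11, 13, 31}.
v=11: a=11^1·(≡10), b=11^1·(≡6) mod 11; (10|11)=-1, (6|11)=-1; (−1)^{1·1·5}·(-1)^1·(-1)^1 = -1.
v=∞: 2387 > 0 and 4433 > 0  ⇒  (a,b)_∞ = +1.
v=2: v_2(a)=8, v_2(b)=-2; units ≡ 3, 1 (mod 8); ε·ε+αω+βω = 1·0+8·0+-2·1 ≡ 0  ⇒  (a,b)_2 = +1.
v=5: a=5^-4·(≡2), b=5^0·(≡3) mod 5; (2|5)=-1, (3|5)=-1; (−1)^{-4·0·2}·(-1)^0·(-1)^-4 = +1.
v=13: a=13^0·(≡7), b=13^1·(≡1) mod 13; (7|13)=-1, (1|13)=+1; (−1)^{0·1·6}·(-1)^1·(+1)^0 = -1.
v=31: a=31^1·(≡24), b=31^1·(≡8) mod 31; (24|31)=-1, (8|31)=+1; (−1)^{1·1·15}·(-1)^1·(+1)^1 = +1.
v=7: a=7^1·(≡3), b=7^2·(≡4) mod 7; (3|7)=-1, (4|7)=+1; (−1)^{1·2·3}·(-1)^2·(+1)^1 = +1.
|Ram(2387, 4433)| = 2, even; anisotropic at {11, 13}.

[11, 13]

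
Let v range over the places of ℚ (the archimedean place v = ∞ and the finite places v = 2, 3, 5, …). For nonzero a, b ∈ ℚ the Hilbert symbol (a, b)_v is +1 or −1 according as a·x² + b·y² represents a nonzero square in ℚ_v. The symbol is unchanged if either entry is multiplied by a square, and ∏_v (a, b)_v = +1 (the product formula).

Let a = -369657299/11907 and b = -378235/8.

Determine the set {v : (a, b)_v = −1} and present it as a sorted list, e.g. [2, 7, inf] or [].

[5, 11, 13, inf]

Mod squares: a ≡ -33, b ≡ -1430. Check v ∈ {∞, 2, 3, 5, 7, 11, 13, 17, 23, 31}.
v=7: a=7^-2·(≡2), b=7^0·(≡3) mod 7; (2|7)=+1, (3|7)=-1; (−1)^{-2·0·3}·(+1)^0·(-1)^-2 = +1.
v=11: a=11^3·(≡2), b=11^1·(≡7) mod 11; (2|11)=-1, (7|11)=-1; (−1)^{3·1·5}·(-1)^1·(-1)^3 = -1.
v=13: a=13^0·(≡11), b=13^1·(≡8) mod 13; (11|13)=-1, (8|13)=-1; (−1)^{0·1·6}·(-1)^1·(-1)^0 = -1.
v=23: a=23^0·(≡18), b=23^2·(≡17) mod 23; (18|23)=+1, (17|23)=-1; (−1)^{0·2·11}·(+1)^2·(-1)^0 = +1.
v=17: a=17^2·(≡13), b=17^0·(≡4) mod 17; (13|17)=+1, (4|17)=+1; (−1)^{2·0·8}·(+1)^0·(+1)^2 = +1.
v=3: a=3^-5·(≡1), b=3^0·(≡1) mod 3; (1|3)=+1, (1|3)=+1; (−1)^{-5·0·1}·(+1)^0·(+1)^-5 = +1.
v=31: a=31^2·(≡17), b=31^0·(≡15) mod 31; (17|31)=-1, (15|31)=-1; (−1)^{2·0·15}·(-1)^0·(-1)^2 = +1.
v=5: a=5^0·(≡3), b=5^1·(≡1) mod 5; (3|5)=-1, (1|5)=+1; (−1)^{0·1·2}·(-1)^1·(+1)^0 = -1.
v=2: v_2(a)=0, v_2(b)=-3; units ≡ 7, 5 (mod 8); ε·ε+αω+βω = 1·0+0·1+-3·0 ≡ 0  ⇒  (a,b)_2 = +1.
v=∞: -33 < 0 and -1430 < 0  ⇒  (a,b)_∞ = -1.
(-33, -1430 / ℚ) ramifies at {5, 11, 13, ∞}: a division algebra.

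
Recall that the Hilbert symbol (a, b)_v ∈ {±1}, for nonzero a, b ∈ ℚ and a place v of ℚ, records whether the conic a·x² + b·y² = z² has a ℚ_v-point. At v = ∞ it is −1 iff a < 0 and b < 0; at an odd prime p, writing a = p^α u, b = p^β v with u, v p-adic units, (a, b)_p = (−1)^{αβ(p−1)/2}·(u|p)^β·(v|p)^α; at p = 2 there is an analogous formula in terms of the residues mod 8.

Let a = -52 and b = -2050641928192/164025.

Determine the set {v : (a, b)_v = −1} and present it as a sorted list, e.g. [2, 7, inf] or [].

[13, 23, 37, inf]

(a, b) ≡ (-13, -4137562) mod (ℚ^×)²; places V = {2, 3, 5, 11, 13, 17, 23, 37, ∞}.
(a,b)_2: α=2, β=13; u≡3, v≡3 (mod 8); ε(u)ε(v)=1·1, αω(v)=2·1, βω(u)=13·1; sum ≡ 0  ⇒  +1.
(a,b)_17: α=0, u≡16; β=1, v≡5 (mod 17); (16|17)=+1, (5|17)=-1; sign (−1)^0·+1^1·-1^0 = +1.
(a,b)_∞: sgn(-13)=−, sgn(-4137562)=−, so -1.
(a,b)_3: α=0, u≡2; β=-8, v≡2 (mod 3); (2|3)=-1, (2|3)=-1; sign (−1)^0·-1^-8·-1^0 = +1.
(a,b)_11: α=0, u≡3; β=3, v≡3 (mod 11); (3|11)=+1, (3|11)=+1; sign (−1)^0·+1^3·+1^0 = +1.
(a,b)_37: α=0, u≡22; β=1, v≡34 (mod 37); (22|37)=-1, (34|37)=+1; sign (−1)^0·-1^1·+1^0 = -1.
(a,b)_13: α=1, u≡9; β=1, v≡5 (mod 13); (9|13)=+1, (5|13)=-1; sign (−1)^0·+1^1·-1^1 = -1.
(a,b)_23: α=0, u≡17; β=1, v≡12 (mod 23); (17|23)=-1, (12|23)=+1; sign (−1)^0·-1^1·+1^0 = -1.
(a,b)_5: α=0, u≡3; β=-2, v≡3 (mod 5); (3|5)=-1, (3|5)=-1; sign (−1)^0·-1^-2·-1^0 = +1.
Ram(-13, -4137562) = {13, 23, 37, ∞}; no ℚ_13-point on the conic.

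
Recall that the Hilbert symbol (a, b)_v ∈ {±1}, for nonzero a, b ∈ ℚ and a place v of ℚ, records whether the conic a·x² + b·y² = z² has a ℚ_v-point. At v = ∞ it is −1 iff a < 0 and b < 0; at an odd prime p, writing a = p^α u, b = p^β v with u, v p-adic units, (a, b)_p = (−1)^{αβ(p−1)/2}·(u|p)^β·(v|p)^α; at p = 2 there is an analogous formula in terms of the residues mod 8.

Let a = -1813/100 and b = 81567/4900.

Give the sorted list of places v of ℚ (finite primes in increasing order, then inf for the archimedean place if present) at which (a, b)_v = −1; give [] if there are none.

Mod squares: a ≡ -37, b ≡ 1007. Check v ∈ {∞, 2, 3, 5, 7, 19, 37, 53}.
v=∞: -37 < 0 and 1007 > 0  ⇒  (a,b)_∞ = +1.
v=3: a=3^0·(≡2), b=3^4·(≡2) mod 3; (2|3)=-1, (2|3)=-1; (−1)^{0·4·1}·(-1)^4·(-1)^0 = +1.
v=37: a=37^1·(≡28), b=37^0·(≡22) mod 37; (28|37)=+1, (22|37)=-1; (−1)^{1·0·18}·(+1)^0·(-1)^1 = -1.
v=19: a=19^0·(≡6), b=19^1·(≡10) mod 19; (6|19)=+1, (10|19)=-1; (−1)^{0·1·9}·(+1)^1·(-1)^0 = +1.
v=7: a=7^2·(≡6), b=7^-2·(≡5) mod 7; (6|7)=-1, (5|7)=-1; (−1)^{2·-2·3}·(-1)^-2·(-1)^2 = +1.
v=5: a=5^-2·(≡3), b=5^-2·(≡2) mod 5; (3|5)=-1, (2|5)=-1; (−1)^{-2·-2·2}·(-1)^-2·(-1)^-2 = +1.
v=53: a=53^0·(≡46), b=53^1·(≡31) mod 53; (46|53)=+1, (31|53)=-1; (−1)^{0·1·26}·(+1)^1·(-1)^0 = +1.
v=2: v_2(a)=-2, v_2(b)=-2; units ≡ 3, 7 (mod 8); ε·ε+αω+βω = 1·1+-2·0+-2·1 ≡ 1  ⇒  (a,b)_2 = -1.
(-37, 1007 / ℚ) ramifies at {2, 37}: a division algebra.

[2, 37]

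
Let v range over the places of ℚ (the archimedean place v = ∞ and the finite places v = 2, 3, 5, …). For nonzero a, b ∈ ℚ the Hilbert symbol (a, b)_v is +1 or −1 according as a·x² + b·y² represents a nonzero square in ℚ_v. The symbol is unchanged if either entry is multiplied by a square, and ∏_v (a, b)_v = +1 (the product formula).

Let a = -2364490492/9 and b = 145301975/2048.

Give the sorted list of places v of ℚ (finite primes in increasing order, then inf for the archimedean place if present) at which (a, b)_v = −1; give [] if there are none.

(a, b) ≡ (-247, 238) mod (ℚ^×)²; places V = {2, 3, 5, 7, 13, 17, 19, ∞}.
(a,b)_∞: sgn(-247)=−, sgn(238)=+, so +1.
(a,b)_13: α=3, u≡11; β=2, v≡1 (mod 13); (11|13)=-1, (1|13)=+1; sign (−1)^0·-1^2·+1^3 = +1.
(a,b)_7: α=2, u≡6; β=1, v≡6 (mod 7); (6|7)=-1, (6|7)=-1; sign (−1)^0·-1^1·-1^2 = -1.
(a,b)_19: α=1, u≡6; β=0, v≡3 (mod 19); (6|19)=+1, (3|19)=-1; sign (−1)^0·+1^0·-1^1 = -1.
(a,b)_5: α=0, u≡2; β=2, v≡3 (mod 5); (2|5)=-1, (3|5)=-1; sign (−1)^0·-1^2·-1^0 = +1.
(a,b)_2: α=2, β=-11; u≡1, v≡7 (mod 8); ε(u)ε(v)=0·1, αω(v)=2·0, βω(u)=-11·0; sum ≡ 0  ⇒  +1.
(a,b)_17: α=2, u≡9; β=3, v≡10 (mod 17); (9|17)=+1, (10|17)=-1; sign (−1)^0·+1^3·-1^2 = +1.
(a,b)_3: α=-2, u≡2; β=0, v≡1 (mod 3); (2|3)=-1, (1|3)=+1; sign (−1)^0·-1^0·+1^-2 = +1.
|Ram(-247, 238)| = 2, even; anisotropic at {7, 19}.

[7, 19]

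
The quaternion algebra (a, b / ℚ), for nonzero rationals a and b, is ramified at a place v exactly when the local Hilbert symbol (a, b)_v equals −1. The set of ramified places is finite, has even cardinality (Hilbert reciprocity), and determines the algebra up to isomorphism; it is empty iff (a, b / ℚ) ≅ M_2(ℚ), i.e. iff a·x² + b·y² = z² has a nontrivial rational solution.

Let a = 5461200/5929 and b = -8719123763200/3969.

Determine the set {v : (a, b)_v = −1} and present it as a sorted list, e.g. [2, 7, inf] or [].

Mod squares: a ≡ 1517, b ≡ -37. Check v ∈ {∞, 2, 3, 5, 7, 11, 37, 41}.
v=7: a=7^-2·(≡5), b=7^-2·(≡6) mod 7; (5|7)=-1, (6|7)=-1; (−1)^{-2·-2·3}·(-1)^-2·(-1)^-2 = +1.
v=37: a=37^1·(≡9), b=37^3·(≡33) mod 37; (9|37)=+1, (33|37)=+1; (−1)^{1·3·18}·(+1)^3·(+1)^1 = +1.
v=2: v_2(a)=4, v_2(b)=12; units ≡ 5, 3 (mod 8); ε·ε+αω+βω = 0·1+4·1+12·1 ≡ 0  ⇒  (a,b)_2 = +1.
v=3: a=3^2·(≡2), b=3^-4·(≡2) mod 3; (2|3)=-1, (2|3)=-1; (−1)^{2·-4·1}·(-1)^-4·(-1)^2 = +1.
v=11: a=11^-2·(≡6), b=11^0·(≡2) mod 11; (6|11)=-1, (2|11)=-1; (−1)^{-2·0·5}·(-1)^0·(-1)^-2 = +1.
v=∞: 1517 > 0 and -37 < 0  ⇒  (a,b)_∞ = +1.
v=41: a=41^1·(≡39), b=41^2·(≡21) mod 41; (39|41)=+1, (21|41)=+1; (−1)^{1·2·20}·(+1)^2·(+1)^1 = +1.
v=5: a=5^2·(≡2), b=5^2·(≡3) mod 5; (2|5)=-1, (3|5)=-1; (−1)^{2·2·2}·(-1)^2·(-1)^2 = +1.
Ram(a, b) = ∅: the form 1517·x² + -37·y² − z² is isotropic over every ℚ_v, so by Hasse–Minkowski it is isotropic over ℚ.

[]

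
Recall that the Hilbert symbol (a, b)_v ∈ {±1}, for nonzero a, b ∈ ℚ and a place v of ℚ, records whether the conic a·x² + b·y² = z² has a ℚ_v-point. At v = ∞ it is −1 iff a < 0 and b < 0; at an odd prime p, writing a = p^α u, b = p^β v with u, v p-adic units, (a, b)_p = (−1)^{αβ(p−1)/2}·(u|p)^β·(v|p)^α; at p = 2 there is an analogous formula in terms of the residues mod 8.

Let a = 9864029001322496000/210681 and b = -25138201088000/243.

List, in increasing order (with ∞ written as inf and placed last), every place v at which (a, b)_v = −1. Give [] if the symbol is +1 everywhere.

[3, 7, 11, 13]

(a, b) ≡ (10010, -15) mod (ℚ^×)²; places V = {2, 3, 5, 7, 11, 13, 17, ∞}.
(a,b)_∞: sgn(10010)=+, sgn(-15)=−, so +1.
(a,b)_11: α=3, u≡8; β=2, v≡6 (mod 11); (8|11)=-1, (6|11)=-1; sign (−1)^0·-1^2·-1^3 = -1.
(a,b)_2: α=15, β=12; u≡5, v≡1 (mod 8); ε(u)ε(v)=0·0, αω(v)=15·0, βω(u)=12·1; sum ≡ 0  ⇒  +1.
(a,b)_13: α=3, u≡3; β=2, v≡7 (mod 13); (3|13)=+1, (7|13)=-1; sign (−1)^0·+1^2·-1^3 = -1.
(a,b)_7: α=7, u≡4; β=4, v≡6 (mod 7); (4|7)=+1, (6|7)=-1; sign (−1)^0·+1^4·-1^7 = -1.
(a,b)_5: α=3, u≡3; β=3, v≡2 (mod 5); (3|5)=-1, (2|5)=-1; sign (−1)^0·-1^3·-1^3 = +1.
(a,b)_3: α=-6, u≡2; β=-5, v≡1 (mod 3); (2|3)=-1, (1|3)=+1; sign (−1)^0·-1^-5·+1^-6 = -1.
(a,b)_17: α=-2, u≡14; β=0, v≡4 (mod 17); (14|17)=-1, (4|17)=+1; sign (−1)^0·-1^0·+1^-2 = +1.
|Ram(10010, -15)| = 4, even; anisotropic at {3, 7, 11, 13}.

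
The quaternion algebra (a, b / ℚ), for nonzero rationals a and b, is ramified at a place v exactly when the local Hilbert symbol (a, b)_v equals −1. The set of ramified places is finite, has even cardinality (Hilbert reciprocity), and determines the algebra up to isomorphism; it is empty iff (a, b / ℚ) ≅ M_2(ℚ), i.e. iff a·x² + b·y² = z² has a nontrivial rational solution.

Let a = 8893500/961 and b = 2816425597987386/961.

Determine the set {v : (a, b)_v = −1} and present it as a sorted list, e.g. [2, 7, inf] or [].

(a, b) ≡ (15, 154) mod (ℚ^×)²; places V = {2, 3, 5, 7, 11, 17, 31, ∞}.
(a,b)_∞: sgn(15)=+, sgn(154)=+, so +1.
(a,b)_31: α=-2, u≡3; β=-2, v≡12 (mod 31); (3|31)=-1, (12|31)=-1; sign (−1)^0·-1^-2·-1^-2 = +1.
(a,b)_2: α=2, β=1; u≡7, v≡5 (mod 8); ε(u)ε(v)=1·0, αω(v)=2·1, βω(u)=1·0; sum ≡ 0  ⇒  +1.
(a,b)_5: α=3, u≡3; β=0, v≡1 (mod 5); (3|5)=-1, (1|5)=+1; sign (−1)^0·-1^0·+1^3 = +1.
(a,b)_7: α=2, u≡2; β=3, v≡1 (mod 7); (2|7)=+1, (1|7)=+1; sign (−1)^0·+1^3·+1^2 = +1.
(a,b)_17: α=0, u≡2; β=2, v≡13 (mod 17); (2|17)=+1, (13|17)=+1; sign (−1)^0·+1^2·+1^0 = +1.
(a,b)_3: α=1, u≡2; β=6, v≡1 (mod 3); (2|3)=-1, (1|3)=+1; sign (−1)^0·-1^6·+1^1 = +1.
(a,b)_11: α=2, u≡5; β=7, v≡9 (mod 11); (5|11)=+1, (9|11)=+1; sign (−1)^0·+1^7·+1^2 = +1.
Ram(a, b) = ∅: the form 15·x² + 154·y² − z² is isotropic over every ℚ_v, so by Hasse–Minkowski it is isotropic over ℚ.

[]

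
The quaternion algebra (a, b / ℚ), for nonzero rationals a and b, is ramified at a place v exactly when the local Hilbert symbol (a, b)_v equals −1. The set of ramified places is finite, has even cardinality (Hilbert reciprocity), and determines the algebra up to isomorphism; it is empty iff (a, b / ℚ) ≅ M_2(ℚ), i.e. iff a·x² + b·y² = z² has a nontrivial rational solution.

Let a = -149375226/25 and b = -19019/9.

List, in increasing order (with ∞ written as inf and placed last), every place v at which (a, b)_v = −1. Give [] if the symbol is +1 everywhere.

(a, b) ≡ (-25194, -19019) mod (ℚ^×)²; places V = {2, 3, 5, 7, 11, 13, 17, 19, ∞}.
(a,b)_3: α=1, u≡2; β=-2, v≡1 (mod 3); (2|3)=-1, (1|3)=+1; sign (−1)^0·-1^-2·+1^1 = +1.
(a,b)_11: α=2, u≡8; β=1, v≡1 (mod 11); (8|11)=-1, (1|11)=+1; sign (−1)^0·-1^1·+1^2 = -1.
(a,b)_∞: sgn(-25194)=−, sgn(-19019)=−, so -1.
(a,b)_5: α=-2, u≡4; β=0, v≡4 (mod 5); (4|5)=+1, (4|5)=+1; sign (−1)^0·+1^0·+1^-2 = +1.
(a,b)_13: α=1, u≡1; β=1, v≡5 (mod 13); (1|13)=+1, (5|13)=-1; sign (−1)^0·+1^1·-1^1 = -1.
(a,b)_7: α=2, u≡3; β=1, v≡3 (mod 7); (3|7)=-1, (3|7)=-1; sign (−1)^0·-1^1·-1^2 = -1.
(a,b)_2: α=1, β=0; u≡3, v≡5 (mod 8); ε(u)ε(v)=1·0, αω(v)=1·1, βω(u)=0·1; sum ≡ 1  ⇒  -1.
(a,b)_17: α=1, u≡10; β=0, v≡8 (mod 17); (10|17)=-1, (8|17)=+1; sign (−1)^0·-1^0·+1^1 = +1.
(a,b)_19: α=1, u≡7; β=1, v≡7 (mod 19); (7|19)=+1, (7|19)=+1; sign (−1)^1·+1^1·+1^1 = -1.
Ram(-25194, -19019) = {2, 7, 11, 13, 19, ∞}; no ℚ_2-point on the conic.

[2, 7, 11, 13, 19, inf]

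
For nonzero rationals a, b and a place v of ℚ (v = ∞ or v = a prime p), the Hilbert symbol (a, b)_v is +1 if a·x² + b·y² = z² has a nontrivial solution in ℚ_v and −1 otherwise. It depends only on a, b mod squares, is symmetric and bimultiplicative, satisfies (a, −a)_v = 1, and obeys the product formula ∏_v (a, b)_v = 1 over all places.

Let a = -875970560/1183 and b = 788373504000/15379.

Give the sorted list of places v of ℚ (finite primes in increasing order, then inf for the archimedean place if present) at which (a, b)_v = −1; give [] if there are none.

Mod squares: a ≡ -1295, b ≡ 16835. Check v ∈ {∞, 2, 3, 5, 7, 13, 17, 37}.
v=13: a=13^-2·(≡6), b=13^-3·(≡8) mod 13; (6|13)=-1, (8|13)=-1; (−1)^{-2·-3·6}·(-1)^-3·(-1)^-2 = -1.
v=17: a=17^2·(≡6), b=17^2·(≡7) mod 17; (6|17)=-1, (7|17)=-1; (−1)^{2·2·8}·(-1)^2·(-1)^2 = +1.
v=5: a=5^1·(≡1), b=5^3·(≡3) mod 5; (1|5)=+1, (3|5)=-1; (−1)^{1·3·2}·(+1)^3·(-1)^1 = -1.
v=2: v_2(a)=14, v_2(b)=16; units ≡ 1, 3 (mod 8); ε·ε+αω+βω = 0·1+14·1+16·0 ≡ 0  ⇒  (a,b)_2 = +1.
v=∞: -1295 < 0 and 16835 > 0  ⇒  (a,b)_∞ = +1.
v=3: a=3^0·(≡1), b=3^2·(≡2) mod 3; (1|3)=+1, (2|3)=-1; (−1)^{0·2·1}·(+1)^2·(-1)^0 = +1.
v=7: a=7^-1·(≡4), b=7^-1·(≡2) mod 7; (4|7)=+1, (2|7)=+1; (−1)^{-1·-1·3}·(+1)^-1·(+1)^-1 = -1.
v=37: a=37^1·(≡23), b=37^1·(≡30) mod 37; (23|37)=-1, (30|37)=+1; (−1)^{1·1·18}·(-1)^1·(+1)^1 = -1.
Ram(-1295, 16835) = {5, 7, 13, 37}; no ℚ_5-point on the conic.

[5, 7, 13, 37]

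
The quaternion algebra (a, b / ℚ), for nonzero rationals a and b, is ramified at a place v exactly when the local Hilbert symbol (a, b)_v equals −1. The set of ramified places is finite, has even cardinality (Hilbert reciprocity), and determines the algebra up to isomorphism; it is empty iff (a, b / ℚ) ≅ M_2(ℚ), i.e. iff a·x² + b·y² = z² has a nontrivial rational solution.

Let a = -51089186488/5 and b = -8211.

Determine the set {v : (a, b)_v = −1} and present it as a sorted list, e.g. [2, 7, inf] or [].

Mod squares: a ≡ -119510, b ≡ -8211. Check v ∈ {∞, 2, 3, 5, 7, 17, 19, 23, 37, 43}.
v=2: v_2(a)=3, v_2(b)=0; units ≡ 5, 5 (mod 8); ε·ε+αω+βω = 0·0+3·1+0·1 ≡ 1  ⇒  (a,b)_2 = -1.
v=∞: -119510 < 0 and -8211 < 0  ⇒  (a,b)_∞ = -1.
v=17: a=17^3·(≡1), b=17^1·(≡10) mod 17; (1|17)=+1, (10|17)=-1; (−1)^{3·1·8}·(+1)^1·(-1)^3 = -1.
v=37: a=37^1·(≡1), b=37^0·(≡3) mod 37; (1|37)=+1, (3|37)=+1; (−1)^{1·0·18}·(+1)^0·(+1)^1 = +1.
v=43: a=43^2·(≡37), b=43^0·(≡2) mod 43; (37|43)=-1, (2|43)=-1; (−1)^{2·0·21}·(-1)^0·(-1)^2 = +1.
v=5: a=5^-1·(≡2), b=5^0·(≡4) mod 5; (2|5)=-1, (4|5)=+1; (−1)^{-1·0·2}·(-1)^0·(+1)^-1 = +1.
v=19: a=19^1·(≡3), b=19^0·(≡16) mod 19; (3|19)=-1, (16|19)=+1; (−1)^{1·0·9}·(-1)^0·(+1)^1 = +1.
v=3: a=3^0·(≡1), b=3^1·(≡2) mod 3; (1|3)=+1, (2|3)=-1; (−1)^{0·1·1}·(+1)^1·(-1)^0 = +1.
v=7: a=7^0·(≡2), b=7^1·(≡3) mod 7; (2|7)=+1, (3|7)=-1; (−1)^{0·1·3}·(+1)^1·(-1)^0 = +1.
v=23: a=23^0·(≡15), b=23^1·(≡11) mod 23; (15|23)=-1, (11|23)=-1; (−1)^{0·1·11}·(-1)^1·(-1)^0 = -1.
(-119510, -8211 / ℚ) ramifies at {2, 17, 23, ∞}: a division algebra.

[2, 17, 23, inf]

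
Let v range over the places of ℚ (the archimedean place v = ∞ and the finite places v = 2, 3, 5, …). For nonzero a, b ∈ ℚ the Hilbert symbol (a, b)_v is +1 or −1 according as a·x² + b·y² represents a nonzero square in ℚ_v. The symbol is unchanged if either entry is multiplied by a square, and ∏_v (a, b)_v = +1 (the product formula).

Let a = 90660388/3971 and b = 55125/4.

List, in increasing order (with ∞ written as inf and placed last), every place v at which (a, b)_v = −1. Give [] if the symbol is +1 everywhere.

[5, 7, 17, 23]

(a, b) ≡ (30107, 5) mod (ℚ^×)²; places V = {2, 3, 5, 7, 11, 13, 17, 19, 23, ∞}.
(a,b)_3: α=0, u≡2; β=2, v≡2 (mod 3); (2|3)=-1, (2|3)=-1; sign (−1)^0·-1^2·-1^0 = +1.
(a,b)_2: α=2, β=-2; u≡3, v≡5 (mod 8); ε(u)ε(v)=1·0, αω(v)=2·1, βω(u)=-2·1; sum ≡ 0  ⇒  +1.
(a,b)_11: α=-1, u≡3; β=0, v≡1 (mod 11); (3|11)=+1, (1|11)=+1; sign (−1)^0·+1^0·+1^-1 = +1.
(a,b)_19: α=-2, u≡11; β=0, v≡11 (mod 19); (11|19)=+1, (11|19)=+1; sign (−1)^0·+1^0·+1^-2 = +1.
(a,b)_13: α=2, u≡12; β=0, v≡11 (mod 13); (12|13)=+1, (11|13)=-1; sign (−1)^0·+1^0·-1^2 = +1.
(a,b)_17: α=1, u≡3; β=0, v≡7 (mod 17); (3|17)=-1, (7|17)=-1; sign (−1)^0·-1^0·-1^1 = -1.
(a,b)_5: α=0, u≡3; β=3, v≡4 (mod 5); (3|5)=-1, (4|5)=+1; sign (−1)^0·-1^3·+1^0 = -1.
(a,b)_23: α=1, u≡21; β=0, v≡10 (mod 23); (21|23)=-1, (10|23)=-1; sign (−1)^0·-1^0·-1^1 = -1.
(a,b)_∞: sgn(30107)=+, sgn(5)=+, so +1.
(a,b)_7: α=3, u≡5; β=2, v≡3 (mod 7); (5|7)=-1, (3|7)=-1; sign (−1)^0·-1^2·-1^3 = -1.
(30107, 5 / ℚ) ramifies at {5, 7, 17, 23}: a division algebra.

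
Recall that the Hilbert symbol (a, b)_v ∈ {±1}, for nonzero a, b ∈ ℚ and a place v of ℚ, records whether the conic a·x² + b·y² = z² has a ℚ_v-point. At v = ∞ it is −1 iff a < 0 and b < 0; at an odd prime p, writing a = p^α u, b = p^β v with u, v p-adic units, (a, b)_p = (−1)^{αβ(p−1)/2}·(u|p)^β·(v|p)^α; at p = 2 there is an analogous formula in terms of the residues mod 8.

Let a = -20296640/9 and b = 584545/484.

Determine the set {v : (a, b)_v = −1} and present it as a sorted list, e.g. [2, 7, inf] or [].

[5, 7]

(a, b) ≡ (-317135, 1105) mod (ℚ^×)²; places V = {2, 3, 5, 7, 11, 13, 17, 23, 41, ∞}.
(a,b)_2: α=6, β=-2; u≡1, v≡1 (mod 8); ε(u)ε(v)=0·0, αω(v)=6·0, βω(u)=-2·0; sum ≡ 0  ⇒  +1.
(a,b)_23: α=0, u≡1; β=2, v≡1 (mod 23); (1|23)=+1, (1|23)=+1; sign (−1)^0·+1^2·+1^0 = +1.
(a,b)_7: α=1, u≡3; β=0, v≡3 (mod 7); (3|7)=-1, (3|7)=-1; sign (−1)^0·-1^0·-1^1 = -1.
(a,b)_11: α=0, u≡6; β=-2, v≡4 (mod 11); (6|11)=-1, (4|11)=+1; sign (−1)^0·-1^-2·+1^0 = +1.
(a,b)_∞: sgn(-317135)=−, sgn(1105)=+, so +1.
(a,b)_5: α=1, u≡3; β=1, v≡1 (mod 5); (3|5)=-1, (1|5)=+1; sign (−1)^0·-1^1·+1^1 = -1.
(a,b)_41: α=1, u≡13; β=0, v≡40 (mod 41); (13|41)=-1, (40|41)=+1; sign (−1)^0·-1^0·+1^1 = +1.
(a,b)_13: α=1, u≡8; β=1, v≡8 (mod 13); (8|13)=-1, (8|13)=-1; sign (−1)^0·-1^1·-1^1 = +1.
(a,b)_17: α=1, u≡14; β=1, v≡12 (mod 17); (14|17)=-1, (12|17)=-1; sign (−1)^0·-1^1·-1^1 = +1.
(a,b)_3: α=-2, u≡1; β=0, v≡1 (mod 3); (1|3)=+1, (1|3)=+1; sign (−1)^0·+1^0·+1^-2 = +1.
(-317135, 1105 / ℚ) ramifies at {5, 7}: a division algebra.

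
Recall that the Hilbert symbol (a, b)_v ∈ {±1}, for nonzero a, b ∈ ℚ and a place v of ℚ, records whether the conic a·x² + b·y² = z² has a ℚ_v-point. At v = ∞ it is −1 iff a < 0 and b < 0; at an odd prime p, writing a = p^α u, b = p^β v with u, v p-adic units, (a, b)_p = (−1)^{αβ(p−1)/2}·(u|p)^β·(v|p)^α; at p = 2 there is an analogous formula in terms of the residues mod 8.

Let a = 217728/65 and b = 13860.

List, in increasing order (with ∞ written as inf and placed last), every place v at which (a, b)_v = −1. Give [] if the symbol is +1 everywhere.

Mod squares: a ≡ 2730, b ≡ 385. Check v ∈ {∞, 2, 3, 5, 7, 11, 13}.
v=3: a=3^5·(≡1), b=3^2·(≡1) mod 3; (1|3)=+1, (1|3)=+1; (−1)^{5·2·1}·(+1)^2·(+1)^5 = +1.
v=5: a=5^-1·(≡1), b=5^1·(≡2) mod 5; (1|5)=+1, (2|5)=-1; (−1)^{-1·1·2}·(+1)^1·(-1)^-1 = -1.
v=13: a=13^-1·(≡6), b=13^0·(≡2) mod 13; (6|13)=-1, (2|13)=-1; (−1)^{-1·0·6}·(-1)^0·(-1)^-1 = -1.
v=∞: 2730 > 0 and 385 > 0  ⇒  (a,b)_∞ = +1.
v=2: v_2(a)=7, v_2(b)=2; units ≡ 5, 1 (mod 8); ε·ε+αω+βω = 0·0+7·0+2·1 ≡ 0  ⇒  (a,b)_2 = +1.
v=7: a=7^1·(≡5), b=7^1·(≡6) mod 7; (5|7)=-1, (6|7)=-1; (−1)^{1·1·3}·(-1)^1·(-1)^1 = -1.
v=11: a=11^0·(≡6), b=11^1·(≡6) mod 11; (6|11)=-1, (6|11)=-1; (−1)^{0·1·5}·(-1)^1·(-1)^0 = -1.
(2730, 385 / ℚ) ramifies at {5, 7, 11, 13}: a division algebra.

[5, 7, 11, 13]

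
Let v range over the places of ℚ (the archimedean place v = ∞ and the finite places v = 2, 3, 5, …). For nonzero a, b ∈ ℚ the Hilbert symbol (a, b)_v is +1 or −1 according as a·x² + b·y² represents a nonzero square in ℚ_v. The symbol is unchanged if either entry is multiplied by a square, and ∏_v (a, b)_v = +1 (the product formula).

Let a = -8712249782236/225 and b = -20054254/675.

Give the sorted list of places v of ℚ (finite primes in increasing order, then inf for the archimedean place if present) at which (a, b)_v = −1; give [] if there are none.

[3, 17, 31, inf]

(a, b) ≡ (-198679, -32538) mod (ℚ^×)²; places V = {2, 3, 5, 7, 11, 13, 17, 29, 31, 43, ∞}.
(a,b)_43: α=2, u≡38; β=2, v≡14 (mod 43); (38|43)=+1, (14|43)=+1; sign (−1)^0·+1^2·+1^2 = +1.
(a,b)_2: α=2, β=1; u≡1, v≡3 (mod 8); ε(u)ε(v)=0·1, αω(v)=2·1, βω(u)=1·0; sum ≡ 0  ⇒  +1.
(a,b)_17: α=1, u≡8; β=1, v≡3 (mod 17); (8|17)=+1, (3|17)=-1; sign (−1)^0·+1^1·-1^1 = -1.
(a,b)_5: α=-2, u≡1; β=-2, v≡3 (mod 5); (1|5)=+1, (3|5)=-1; sign (−1)^0·+1^-2·-1^-2 = +1.
(a,b)_31: α=1, u≡20; β=0, v≡24 (mod 31); (20|31)=+1, (24|31)=-1; sign (−1)^0·+1^0·-1^1 = -1.
(a,b)_13: α=1, u≡2; β=0, v≡12 (mod 13); (2|13)=-1, (12|13)=+1; sign (−1)^0·-1^0·+1^1 = +1.
(a,b)_∞: sgn(-198679)=−, sgn(-32538)=−, so -1.
(a,b)_3: α=-2, u≡2; β=-3, v≡2 (mod 3); (2|3)=-1, (2|3)=-1; sign (−1)^0·-1^-3·-1^-2 = -1.
(a,b)_11: α=2, u≡1; β=1, v≡1 (mod 11); (1|11)=+1, (1|11)=+1; sign (−1)^0·+1^1·+1^2 = +1.
(a,b)_29: α=1, u≡13; β=1, v≡1 (mod 29); (13|29)=+1, (1|29)=+1; sign (−1)^0·+1^1·+1^1 = +1.
(a,b)_7: α=2, u≡2; β=0, v≡6 (mod 7); (2|7)=+1, (6|7)=-1; sign (−1)^0·+1^0·-1^2 = +1.
|Ram(-198679, -32538)| = 4, even; anisotropic at {3, 17, 31, ∞}.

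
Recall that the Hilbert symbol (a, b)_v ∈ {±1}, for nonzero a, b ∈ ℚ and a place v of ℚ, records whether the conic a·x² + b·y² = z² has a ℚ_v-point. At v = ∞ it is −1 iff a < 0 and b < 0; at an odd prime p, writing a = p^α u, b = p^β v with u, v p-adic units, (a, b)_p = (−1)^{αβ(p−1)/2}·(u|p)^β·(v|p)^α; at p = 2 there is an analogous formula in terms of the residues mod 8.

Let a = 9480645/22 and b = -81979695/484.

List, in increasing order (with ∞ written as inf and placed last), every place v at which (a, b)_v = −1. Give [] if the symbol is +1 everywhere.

(a, b) ≡ (110, -255) mod (ℚ^×)²; places V = {2, 3, 5, 7, 11, 17, ∞}.
(a,b)_11: α=-1, u≡10; β=-2, v≡4 (mod 11); (10|11)=-1, (4|11)=+1; sign (−1)^0·-1^-2·+1^-1 = +1.
(a,b)_2: α=-1, β=-2; u≡7, v≡1 (mod 8); ε(u)ε(v)=1·0, αω(v)=-1·0, βω(u)=-2·0; sum ≡ 0  ⇒  +1.
(a,b)_∞: sgn(110)=+, sgn(-255)=−, so +1.
(a,b)_5: α=1, u≡2; β=1, v≡4 (mod 5); (2|5)=-1, (4|5)=+1; sign (−1)^0·-1^1·+1^1 = -1.
(a,b)_17: α=2, u≡16; β=1, v≡9 (mod 17); (16|17)=+1, (9|17)=+1; sign (−1)^0·+1^1·+1^2 = +1.
(a,b)_3: α=8, u≡2; β=9, v≡2 (mod 3); (2|3)=-1, (2|3)=-1; sign (−1)^0·-1^9·-1^8 = -1.
(a,b)_7: α=0, u≡6; β=2, v≡1 (mod 7); (6|7)=-1, (1|7)=+1; sign (−1)^0·-1^2·+1^0 = +1.
(110, -255 / ℚ) ramifies at {3, 5}: a division algebra.

[3, 5]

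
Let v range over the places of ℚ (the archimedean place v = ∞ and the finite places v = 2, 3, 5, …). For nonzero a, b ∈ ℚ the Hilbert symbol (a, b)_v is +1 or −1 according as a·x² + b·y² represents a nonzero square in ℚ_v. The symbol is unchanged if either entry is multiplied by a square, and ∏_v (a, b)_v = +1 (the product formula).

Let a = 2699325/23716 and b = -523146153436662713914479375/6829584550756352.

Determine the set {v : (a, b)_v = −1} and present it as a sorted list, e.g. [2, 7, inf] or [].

[2, 23]

(a, b) ≡ (1333, -1886) mod (ℚ^×)²; places V = {2, 3, 5, 7, 11, 23, 31, 41, 43, ∞}.
(a,b)_3: α=4, u≡1; β=12, v≡1 (mod 3); (1|3)=+1, (1|3)=+1; sign (−1)^0·+1^12·+1^4 = +1.
(a,b)_31: α=1, u≡27; β=4, v≡9 (mod 31); (27|31)=-1, (9|31)=+1; sign (−1)^0·-1^4·+1^1 = +1.
(a,b)_2: α=-2, β=-15; u≡5, v≡1 (mod 8); ε(u)ε(v)=0·0, αω(v)=-2·0, βω(u)=-15·1; sum ≡ 1  ⇒  -1.
(a,b)_∞: sgn(1333)=+, sgn(-1886)=−, so +1.
(a,b)_5: α=2, u≡3; β=4, v≡4 (mod 5); (3|5)=-1, (4|5)=+1; sign (−1)^0·-1^4·+1^2 = +1.
(a,b)_41: α=0, u≡5; β=1, v≡32 (mod 41); (5|41)=+1, (32|41)=+1; sign (−1)^0·+1^1·+1^0 = +1.
(a,b)_23: α=0, u≡15; β=3, v≡14 (mod 23); (15|23)=-1, (14|23)=-1; sign (−1)^0·-1^3·-1^0 = -1.
(a,b)_43: α=1, u≡11; β=4, v≡13 (mod 43); (11|43)=+1, (13|43)=+1; sign (−1)^0·+1^4·+1^1 = +1.
(a,b)_7: α=-2, u≡6; β=-6, v≡1 (mod 7); (6|7)=-1, (1|7)=+1; sign (−1)^0·-1^-6·+1^-2 = +1.
(a,b)_11: α=-2, u≡10; β=-6, v≡7 (mod 11); (10|11)=-1, (7|11)=-1; sign (−1)^0·-1^-6·-1^-2 = +1.
Ram(1333, -1886) = {2, 23}; no ℚ_2-point on the conic.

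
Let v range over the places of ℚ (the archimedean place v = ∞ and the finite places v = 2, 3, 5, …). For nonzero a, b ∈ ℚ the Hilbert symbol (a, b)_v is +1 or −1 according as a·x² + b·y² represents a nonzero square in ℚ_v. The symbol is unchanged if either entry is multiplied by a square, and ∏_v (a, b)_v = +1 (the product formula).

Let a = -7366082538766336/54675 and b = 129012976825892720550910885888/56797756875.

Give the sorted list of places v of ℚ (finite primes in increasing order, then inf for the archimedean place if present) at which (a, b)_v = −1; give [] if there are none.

Mod squares: a ≡ -93, b ≡ 6118. Check v ∈ {∞, 2, 3, 5, 7, 11, 17, 19, 23, 31}.
v=23: a=23^2·(≡11), b=23^3·(≡16) mod 23; (11|23)=-1, (16|23)=+1; (−1)^{2·3·11}·(-1)^3·(+1)^2 = -1.
v=19: a=19^0·(≡12), b=19^-1·(≡18) mod 19; (12|19)=-1, (18|19)=-1; (−1)^{0·-1·9}·(-1)^-1·(-1)^0 = -1.
v=2: v_2(a)=18, v_2(b)=29; units ≡ 3, 3 (mod 8); ε·ε+αω+βω = 1·1+18·1+29·1 ≡ 0  ⇒  (a,b)_2 = +1.
v=31: a=31^1·(≡1), b=31^2·(≡29) mod 31; (1|31)=+1, (29|31)=-1; (−1)^{1·2·15}·(+1)^2·(-1)^1 = -1.
v=11: a=11^2·(≡7), b=11^4·(≡2) mod 11; (7|11)=-1, (2|11)=-1; (−1)^{2·4·5}·(-1)^4·(-1)^2 = +1.
v=5: a=5^-2·(≡2), b=5^-4·(≡3) mod 5; (2|5)=-1, (3|5)=-1; (−1)^{-2·-4·2}·(-1)^-4·(-1)^-2 = +1.
v=7: a=7^2·(≡3), b=7^5·(≡5) mod 7; (3|7)=-1, (5|7)=-1; (−1)^{2·5·3}·(-1)^5·(-1)^2 = -1.
v=17: a=17^2·(≡2), b=17^4·(≡16) mod 17; (2|17)=+1, (16|17)=+1; (−1)^{2·4·8}·(+1)^4·(+1)^2 = +1.
v=∞: -93 < 0 and 6118 > 0  ⇒  (a,b)_∞ = +1.
v=3: a=3^-7·(≡2), b=3^-14·(≡1) mod 3; (2|3)=-1, (1|3)=+1; (−1)^{-7·-14·1}·(-1)^-14·(+1)^-7 = +1.
|Ram(-93, 6118)| = 4, even; anisotropic at {7, 19, 23, 31}.

[7, 19, 23, 31]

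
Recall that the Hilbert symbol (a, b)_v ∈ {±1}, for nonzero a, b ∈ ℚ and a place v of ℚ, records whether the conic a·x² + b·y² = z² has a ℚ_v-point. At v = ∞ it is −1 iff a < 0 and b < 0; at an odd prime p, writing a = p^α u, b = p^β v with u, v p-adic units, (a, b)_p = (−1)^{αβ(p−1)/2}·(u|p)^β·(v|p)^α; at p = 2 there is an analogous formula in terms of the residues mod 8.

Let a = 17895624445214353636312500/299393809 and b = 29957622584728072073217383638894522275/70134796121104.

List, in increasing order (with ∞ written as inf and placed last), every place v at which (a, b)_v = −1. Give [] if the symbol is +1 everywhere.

Mod squares: a ≡ 29, b ≡ 49876259. Check v ∈ {∞, 2, 3, 5, 7, 11, 13, 23, 29, 37, 43, 47}.
v=37: a=37^2·(≡15), b=37^3·(≡13) mod 37; (15|37)=-1, (13|37)=-1; (−1)^{2·3·18}·(-1)^3·(-1)^2 = -1.
v=2: v_2(a)=2, v_2(b)=-4; units ≡ 5, 3 (mod 8); ε·ε+αω+βω = 0·1+2·1+-4·1 ≡ 0  ⇒  (a,b)_2 = +1.
v=11: a=11^-6·(≡2), b=11^-10·(≡4) mod 11; (2|11)=-1, (4|11)=+1; (−1)^{-6·-10·5}·(-1)^-10·(+1)^-6 = +1.
v=∞: 29 > 0 and 49876259 > 0  ⇒  (a,b)_∞ = +1.
v=5: a=5^6·(≡1), b=5^2·(≡4) mod 5; (1|5)=+1, (4|5)=+1; (−1)^{6·2·2}·(+1)^2·(+1)^6 = +1.
v=7: a=7^2·(≡2), b=7^4·(≡6) mod 7; (2|7)=+1, (6|7)=-1; (−1)^{2·4·3}·(+1)^4·(-1)^2 = +1.
v=13: a=13^-2·(≡1), b=13^-2·(≡10) mod 13; (1|13)=+1, (10|13)=+1; (−1)^{-2·-2·6}·(+1)^-2·(+1)^-2 = +1.
v=43: a=43^2·(≡26), b=43^3·(≡1) mod 43; (26|43)=-1, (1|43)=+1; (−1)^{2·3·21}·(-1)^3·(+1)^2 = -1.
v=3: a=3^4·(≡2), b=3^14·(≡2) mod 3; (2|3)=-1, (2|3)=-1; (−1)^{4·14·1}·(-1)^14·(-1)^4 = +1.
v=23: a=23^2·(≡4), b=23^3·(≡13) mod 23; (4|23)=+1, (13|23)=+1; (−1)^{2·3·11}·(+1)^3·(+1)^2 = +1.
v=47: a=47^2·(≡22), b=47^3·(≡31) mod 47; (22|47)=-1, (31|47)=-1; (−1)^{2·3·23}·(-1)^3·(-1)^2 = -1.
v=29: a=29^3·(≡4), b=29^5·(≡14) mod 29; (4|29)=+1, (14|29)=-1; (−1)^{3·5·14}·(+1)^5·(-1)^3 = -1.
(29, 49876259 / ℚ) ramifies at {29, 37, 43, 47}: a division algebra.

[29, 37, 43, 47]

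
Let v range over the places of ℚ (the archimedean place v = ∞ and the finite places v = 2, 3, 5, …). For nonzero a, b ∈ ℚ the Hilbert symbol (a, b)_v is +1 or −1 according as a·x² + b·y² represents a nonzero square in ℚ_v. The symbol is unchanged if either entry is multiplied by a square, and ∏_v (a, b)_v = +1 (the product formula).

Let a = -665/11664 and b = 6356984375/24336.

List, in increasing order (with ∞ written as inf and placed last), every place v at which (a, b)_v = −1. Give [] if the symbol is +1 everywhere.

[2, 5]

(a, b) ≡ (-665, 23) mod (ℚ^×)²; places V = {2, 3, 5, 7, 13, 19, 23, ∞}.
(a,b)_2: α=-4, β=-4; u≡7, v≡7 (mod 8); ε(u)ε(v)=1·1, αω(v)=-4·0, βω(u)=-4·0; sum ≡ 1  ⇒  -1.
(a,b)_7: α=1, u≡5; β=2, v≡2 (mod 7); (5|7)=-1, (2|7)=+1; sign (−1)^0·-1^2·+1^1 = +1.
(a,b)_13: α=0, u≡8; β=-2, v≡1 (mod 13); (8|13)=-1, (1|13)=+1; sign (−1)^0·-1^-2·+1^0 = +1.
(a,b)_19: α=1, u≡8; β=2, v≡5 (mod 19); (8|19)=-1, (5|19)=+1; sign (−1)^0·-1^2·+1^1 = +1.
(a,b)_23: α=0, u≡16; β=1, v≡8 (mod 23); (16|23)=+1, (8|23)=+1; sign (−1)^0·+1^1·+1^0 = +1.
(a,b)_∞: sgn(-665)=−, sgn(23)=+, so +1.
(a,b)_3: α=-6, u≡1; β=-2, v≡2 (mod 3); (1|3)=+1, (2|3)=-1; sign (−1)^0·+1^-2·-1^-6 = +1.
(a,b)_5: α=1, u≡3; β=6, v≡2 (mod 5); (3|5)=-1, (2|5)=-1; sign (−1)^0·-1^6·-1^1 = -1.
(-665, 23 / ℚ) ramifies at {2, 5}: a division algebra.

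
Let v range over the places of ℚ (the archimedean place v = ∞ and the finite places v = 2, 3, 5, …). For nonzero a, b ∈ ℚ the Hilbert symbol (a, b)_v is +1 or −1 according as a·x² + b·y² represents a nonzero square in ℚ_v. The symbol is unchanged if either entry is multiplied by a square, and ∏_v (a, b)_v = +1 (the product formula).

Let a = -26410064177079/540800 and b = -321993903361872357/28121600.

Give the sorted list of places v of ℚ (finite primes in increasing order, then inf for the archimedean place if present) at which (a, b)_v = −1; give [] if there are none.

(a, b) ≡ (-2622, -1939938) mod (ℚ^×)²; places V = {2, 3, 5, 7, 11, 13, 17, 19, 23, ∞}.
(a,b)_13: α=-2, u≡1; β=-3, v≡1 (mod 13); (1|13)=+1, (1|13)=+1; sign (−1)^0·+1^-3·+1^-2 = +1.
(a,b)_∞: sgn(-2622)=−, sgn(-1939938)=−, so -1.
(a,b)_19: α=1, u≡2; β=1, v≡11 (mod 19); (2|19)=-1, (11|19)=+1; sign (−1)^1·-1^1·+1^1 = +1.
(a,b)_2: α=-7, β=-9; u≡1, v≡7 (mod 8); ε(u)ε(v)=0·1, αω(v)=-7·0, βω(u)=-9·0; sum ≡ 0  ⇒  +1.
(a,b)_3: α=3, u≡2; β=3, v≡1 (mod 3); (2|3)=-1, (1|3)=+1; sign (−1)^1·-1^3·+1^3 = +1.
(a,b)_23: α=3, u≡13; β=4, v≡17 (mod 23); (13|23)=+1, (17|23)=-1; sign (−1)^0·+1^4·-1^3 = -1.
(a,b)_17: α=2, u≡2; β=3, v≡11 (mod 17); (2|17)=+1, (11|17)=-1; sign (−1)^0·+1^3·-1^2 = +1.
(a,b)_5: α=-2, u≡3; β=-2, v≡2 (mod 5); (3|5)=-1, (2|5)=-1; sign (−1)^0·-1^-2·-1^-2 = +1.
(a,b)_7: α=0, u≡5; β=3, v≡6 (mod 7); (5|7)=-1, (6|7)=-1; sign (−1)^0·-1^3·-1^0 = -1.
(a,b)_11: α=4, u≡8; β=3, v≡1 (mod 11); (8|11)=-1, (1|11)=+1; sign (−1)^0·-1^3·+1^4 = -1.
|Ram(-2622, -1939938)| = 4, even; anisotropic at {7, 11, 23, ∞}.

[7, 11, 23, inf]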